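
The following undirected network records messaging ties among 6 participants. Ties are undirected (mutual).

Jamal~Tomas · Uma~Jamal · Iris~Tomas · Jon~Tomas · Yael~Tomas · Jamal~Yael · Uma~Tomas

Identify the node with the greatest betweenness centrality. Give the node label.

Unnormalized betweenness of each node: Iris:0, Jamal:1/2, Jon:0, Tomas:15/2, Uma:0, Yael:0.
Tomas has the largest value, 15/2, making it the main broker — the node through which the most shortest paths run.

Tomas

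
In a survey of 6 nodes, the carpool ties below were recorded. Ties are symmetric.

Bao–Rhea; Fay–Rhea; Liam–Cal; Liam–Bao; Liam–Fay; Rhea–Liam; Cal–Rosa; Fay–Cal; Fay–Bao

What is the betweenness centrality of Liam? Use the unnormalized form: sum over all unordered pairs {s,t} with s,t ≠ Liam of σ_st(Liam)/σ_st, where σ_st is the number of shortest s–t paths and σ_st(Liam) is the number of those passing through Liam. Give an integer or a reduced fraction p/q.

2

Pairs whose geodesics pass through Liam — Cal–Bao: 1/2; Cal–Rhea: 1/2; Rosa–Bao: 1/2; Rosa–Rhea: 1/2.
All other pairs contribute 0.
Summing the contributions gives betweenness(Liam) = 2.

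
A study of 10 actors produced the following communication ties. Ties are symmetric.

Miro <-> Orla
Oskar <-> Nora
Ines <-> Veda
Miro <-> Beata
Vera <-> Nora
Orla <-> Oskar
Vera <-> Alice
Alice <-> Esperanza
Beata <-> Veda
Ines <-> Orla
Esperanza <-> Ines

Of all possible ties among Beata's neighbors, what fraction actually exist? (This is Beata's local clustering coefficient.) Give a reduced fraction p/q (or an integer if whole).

Beata's neighbors: Miro and Veda (k = 2).
Possible neighbor pairs: C(2,2) = 1. Edges among them: none → e = 0.
Clustering(Beata) = 0/1.

0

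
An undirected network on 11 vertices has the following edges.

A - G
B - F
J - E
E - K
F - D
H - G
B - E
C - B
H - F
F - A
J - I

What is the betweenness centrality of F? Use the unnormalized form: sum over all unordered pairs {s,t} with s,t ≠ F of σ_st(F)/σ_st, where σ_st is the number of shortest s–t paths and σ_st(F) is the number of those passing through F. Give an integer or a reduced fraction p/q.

Pairs whose geodesics pass through F — B–H: 1; B–D: 1; B–A: 1; B–G: 2/2; H–D: 1; H–I: 1; H–A: 1/2; H–E: 1; H–C: 1; H–K: 1; H–J: 1; D–I: 1; D–A: 1; D–E: 1 … (+14 more pairs).
All other pairs contribute 0.
Summing the contributions gives betweenness(F) = 55/2.

55/2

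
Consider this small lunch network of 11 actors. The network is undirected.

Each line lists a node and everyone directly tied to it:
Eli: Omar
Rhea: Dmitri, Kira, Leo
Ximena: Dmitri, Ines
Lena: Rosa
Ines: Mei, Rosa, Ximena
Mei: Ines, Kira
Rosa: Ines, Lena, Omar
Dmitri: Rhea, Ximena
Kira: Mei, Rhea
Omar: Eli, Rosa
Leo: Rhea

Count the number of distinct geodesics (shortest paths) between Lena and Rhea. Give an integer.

The shortest distance is 5. The length-5 paths are: Lena–Rosa–Ines–Ximena–Dmitri–Rhea; Lena–Rosa–Ines–Mei–Kira–Rhea.
That gives 2 distinct shortest paths.

2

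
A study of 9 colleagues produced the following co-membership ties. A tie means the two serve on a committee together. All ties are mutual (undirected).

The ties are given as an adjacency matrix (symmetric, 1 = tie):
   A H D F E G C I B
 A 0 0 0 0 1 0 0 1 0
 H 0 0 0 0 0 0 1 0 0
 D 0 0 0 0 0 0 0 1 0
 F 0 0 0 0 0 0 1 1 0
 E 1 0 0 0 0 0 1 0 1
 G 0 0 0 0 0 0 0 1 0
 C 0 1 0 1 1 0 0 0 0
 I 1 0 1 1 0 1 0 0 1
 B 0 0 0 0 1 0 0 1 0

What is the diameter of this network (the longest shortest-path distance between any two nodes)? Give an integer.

Eccentricity of each node (its greatest distance to any other): A:3, B:3, C:3, D:4, E:3, F:2, G:4, H:4, I:3.
The maximum eccentricity is 4, realized for instance by the pair H–D via H – C – F – I – D. So the diameter is 4.

4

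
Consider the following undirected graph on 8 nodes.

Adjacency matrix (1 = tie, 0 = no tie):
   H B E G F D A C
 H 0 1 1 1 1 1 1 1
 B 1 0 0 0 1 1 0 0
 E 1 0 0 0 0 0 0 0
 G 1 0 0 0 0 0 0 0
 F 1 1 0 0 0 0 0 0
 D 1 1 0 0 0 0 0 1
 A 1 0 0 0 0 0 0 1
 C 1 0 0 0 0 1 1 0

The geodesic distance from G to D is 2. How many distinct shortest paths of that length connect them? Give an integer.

1

The shortest distance is 2, and the only length-2 path is G–H–D. So there is exactly 1 shortest path.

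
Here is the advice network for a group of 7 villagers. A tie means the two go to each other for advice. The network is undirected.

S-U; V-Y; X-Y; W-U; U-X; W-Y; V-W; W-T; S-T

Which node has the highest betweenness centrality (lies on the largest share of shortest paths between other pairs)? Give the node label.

Unnormalized betweenness of each node: S:5/6, T:4/3, U:23/6, V:0, W:19/3, X:5/6, Y:11/6.
W has the largest value, 19/3, making it the main broker — the node through which the most shortest paths run.

W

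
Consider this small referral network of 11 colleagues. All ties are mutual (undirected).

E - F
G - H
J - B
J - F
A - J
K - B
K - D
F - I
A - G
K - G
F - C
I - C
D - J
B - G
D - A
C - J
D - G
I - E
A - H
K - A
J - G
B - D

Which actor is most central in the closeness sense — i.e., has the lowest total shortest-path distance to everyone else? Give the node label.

J

Farness (sum of distances to all others) for each node — A:17, B:18, C:19, D:17, E:26, F:18, G:16, H:24, I:25, J:14, K:22.
The smallest farness is 14, for J, so J has the highest closeness.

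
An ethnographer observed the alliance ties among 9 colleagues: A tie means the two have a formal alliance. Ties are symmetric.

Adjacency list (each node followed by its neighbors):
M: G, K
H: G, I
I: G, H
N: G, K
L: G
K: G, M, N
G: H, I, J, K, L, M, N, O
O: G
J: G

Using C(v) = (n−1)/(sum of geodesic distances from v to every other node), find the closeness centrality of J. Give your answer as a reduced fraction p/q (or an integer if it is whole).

8/15

Distances from J: G:1, H:2, I:2, K:2, L:2, M:2, N:2, O:2. Sum = 15.
n = 9, so closeness = 8/15.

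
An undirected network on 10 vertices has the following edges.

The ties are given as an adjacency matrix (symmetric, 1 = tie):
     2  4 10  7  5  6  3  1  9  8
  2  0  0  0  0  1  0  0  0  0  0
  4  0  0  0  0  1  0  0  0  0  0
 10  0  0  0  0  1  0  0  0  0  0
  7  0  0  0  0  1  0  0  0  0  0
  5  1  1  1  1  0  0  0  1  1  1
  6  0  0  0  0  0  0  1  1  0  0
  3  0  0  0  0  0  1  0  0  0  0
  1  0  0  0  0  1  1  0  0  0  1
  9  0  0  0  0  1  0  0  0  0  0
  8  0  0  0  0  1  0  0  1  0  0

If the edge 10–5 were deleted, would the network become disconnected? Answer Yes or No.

Without the 10–5 edge there is no alternate route between 10 and 5, so the network disconnects. It is a bridge.

Yes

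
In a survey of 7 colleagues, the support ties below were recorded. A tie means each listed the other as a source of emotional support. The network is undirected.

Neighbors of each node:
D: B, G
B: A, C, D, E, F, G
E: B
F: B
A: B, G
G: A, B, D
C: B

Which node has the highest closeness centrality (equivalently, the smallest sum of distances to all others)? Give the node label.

B

Farness (sum of distances to all others) for each node — A:10, B:6, C:11, D:10, E:11, F:11, G:9.
The smallest farness is 6, for B, so B has the highest closeness.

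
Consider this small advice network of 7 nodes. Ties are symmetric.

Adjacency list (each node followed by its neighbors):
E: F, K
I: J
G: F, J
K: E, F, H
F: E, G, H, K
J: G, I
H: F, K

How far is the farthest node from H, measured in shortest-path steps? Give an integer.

4

Distances from H: E:2, F:1, G:2, I:4, J:3, K:1.
The largest is 4 (to I), so the eccentricity of H is 4.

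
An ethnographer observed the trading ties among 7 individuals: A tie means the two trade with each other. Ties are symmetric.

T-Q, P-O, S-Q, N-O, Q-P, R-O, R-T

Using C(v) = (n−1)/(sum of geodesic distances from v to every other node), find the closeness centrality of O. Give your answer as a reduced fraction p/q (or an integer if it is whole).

3/5

Distances from O: N:1, P:1, Q:2, R:1, S:3, T:2. Sum = 10.
n = 7, so closeness = 6/10 = 3/5.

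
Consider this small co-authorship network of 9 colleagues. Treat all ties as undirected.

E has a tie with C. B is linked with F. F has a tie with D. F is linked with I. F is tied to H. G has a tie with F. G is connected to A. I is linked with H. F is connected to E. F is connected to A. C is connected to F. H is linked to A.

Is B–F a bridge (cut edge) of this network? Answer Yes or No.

Yes

Without the B–F edge there is no alternate route between B and F, so the network disconnects. It is a bridge.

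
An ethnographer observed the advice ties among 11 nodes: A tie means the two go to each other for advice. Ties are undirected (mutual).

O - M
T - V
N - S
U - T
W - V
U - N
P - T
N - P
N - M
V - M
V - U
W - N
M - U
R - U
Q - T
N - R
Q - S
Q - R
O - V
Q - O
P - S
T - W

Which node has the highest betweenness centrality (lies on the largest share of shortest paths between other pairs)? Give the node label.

Unnormalized betweenness of each node: M:9/4, N:115/12, O:5/3, P:1, Q:29/6, R:1, S:5/4, T:17/3, U:10/3, V:43/12, W:5/6.
N has the largest value, 115/12, making it the main broker — the node through which the most shortest paths run.

N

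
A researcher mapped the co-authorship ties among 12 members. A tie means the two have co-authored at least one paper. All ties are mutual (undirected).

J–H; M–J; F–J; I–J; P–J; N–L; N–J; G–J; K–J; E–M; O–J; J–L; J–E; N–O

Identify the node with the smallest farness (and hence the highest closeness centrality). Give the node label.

J

Farness (sum of distances to all others) for each node — E:20, F:21, G:21, H:21, I:21, J:11, K:21, L:20, M:20, N:19, O:20, P:21.
The smallest farness is 11, for J, so J has the highest closeness.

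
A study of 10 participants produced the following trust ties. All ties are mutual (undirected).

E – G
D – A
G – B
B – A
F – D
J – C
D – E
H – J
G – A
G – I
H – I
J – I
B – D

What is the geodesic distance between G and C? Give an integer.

3

One shortest route is G – I – J – C, which uses 3 edges, and at distance 2 from G we only reach {D, H, J}, which does not include C. So d(G,C) = 3.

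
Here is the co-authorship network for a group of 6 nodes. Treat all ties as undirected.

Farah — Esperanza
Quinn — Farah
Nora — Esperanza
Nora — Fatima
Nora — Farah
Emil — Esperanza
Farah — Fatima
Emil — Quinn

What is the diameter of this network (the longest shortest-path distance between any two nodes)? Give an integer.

3

Eccentricity of each node (its greatest distance to any other): Emil:3, Esperanza:2, Farah:2, Fatima:3, Nora:2, Quinn:2.
The maximum eccentricity is 3, realized for instance by the pair Emil–Fatima via Emil – Quinn – Farah – Fatima. So the diameter is 3.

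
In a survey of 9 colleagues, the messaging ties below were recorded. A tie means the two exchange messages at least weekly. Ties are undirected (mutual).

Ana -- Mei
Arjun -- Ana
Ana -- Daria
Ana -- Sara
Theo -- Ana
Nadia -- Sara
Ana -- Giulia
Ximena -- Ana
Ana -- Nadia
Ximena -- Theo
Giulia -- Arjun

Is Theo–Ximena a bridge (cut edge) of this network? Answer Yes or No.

No

Even without that edge, Theo still reaches Ximena via Theo – Ana – Ximena, so the network stays connected. Not a bridge.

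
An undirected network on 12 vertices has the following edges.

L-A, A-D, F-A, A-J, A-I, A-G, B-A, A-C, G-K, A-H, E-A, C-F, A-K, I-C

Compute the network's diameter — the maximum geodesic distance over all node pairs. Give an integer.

Eccentricity of each node (its greatest distance to any other): A:1, B:2, C:2, D:2, E:2, F:2, G:2, H:2, I:2, J:2, K:2, L:2.
The maximum eccentricity is 2, realized for instance by the pair C–G via C – A – G. So the diameter is 2.

2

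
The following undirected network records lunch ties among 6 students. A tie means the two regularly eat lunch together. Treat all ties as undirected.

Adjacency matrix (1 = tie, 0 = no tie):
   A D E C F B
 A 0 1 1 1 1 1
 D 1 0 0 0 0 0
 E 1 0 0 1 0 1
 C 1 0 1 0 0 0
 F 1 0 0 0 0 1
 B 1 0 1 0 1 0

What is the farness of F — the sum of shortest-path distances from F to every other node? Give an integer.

8

Distances from F: A:1, B:1, C:2, D:2, E:2.
Sum = 1 + 1 + 2 + 2 + 2 = 8.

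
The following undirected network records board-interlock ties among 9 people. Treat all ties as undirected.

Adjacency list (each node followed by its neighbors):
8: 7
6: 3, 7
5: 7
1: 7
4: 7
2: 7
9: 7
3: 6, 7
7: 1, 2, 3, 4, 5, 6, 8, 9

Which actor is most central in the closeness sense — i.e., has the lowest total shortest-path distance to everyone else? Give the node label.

Farness (sum of distances to all others) for each node — 1:15, 2:15, 3:14, 4:15, 5:15, 6:14, 7:8, 8:15, 9:15.
The smallest farness is 8, for 7, so 7 has the highest closeness.

7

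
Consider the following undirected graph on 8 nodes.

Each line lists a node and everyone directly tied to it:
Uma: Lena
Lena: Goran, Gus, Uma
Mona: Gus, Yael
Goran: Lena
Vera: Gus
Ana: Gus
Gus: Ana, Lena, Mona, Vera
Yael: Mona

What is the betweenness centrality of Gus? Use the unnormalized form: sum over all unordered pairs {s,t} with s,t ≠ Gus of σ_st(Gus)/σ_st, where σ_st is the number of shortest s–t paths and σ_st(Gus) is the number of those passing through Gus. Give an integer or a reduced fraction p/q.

Pairs whose geodesics pass through Gus — Uma–Mona: 1; Uma–Ana: 1; Uma–Vera: 1; Uma–Yael: 1; Mona–Lena: 1; Mona–Ana: 1; Mona–Vera: 1; Mona–Goran: 1; Lena–Ana: 1; Lena–Vera: 1; Lena–Yael: 1; Ana–Vera: 1; Ana–Goran: 1; Ana–Yael: 1 … (+3 more pairs).
All other pairs contribute 0.
Summing the contributions gives betweenness(Gus) = 17.

17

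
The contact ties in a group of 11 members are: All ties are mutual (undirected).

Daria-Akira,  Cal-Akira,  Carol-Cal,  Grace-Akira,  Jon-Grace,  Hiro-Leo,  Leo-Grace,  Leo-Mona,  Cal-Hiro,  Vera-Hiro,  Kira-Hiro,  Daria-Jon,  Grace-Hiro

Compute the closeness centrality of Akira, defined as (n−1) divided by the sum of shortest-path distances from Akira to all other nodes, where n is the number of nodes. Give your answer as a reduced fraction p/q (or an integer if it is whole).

1/2

Distances from Akira: Cal:1, Carol:2, Daria:1, Grace:1, Hiro:2, Jon:2, Kira:3, Leo:2, Mona:3, Vera:3. Sum = 20.
n = 11, so closeness = 10/20 = 1/2.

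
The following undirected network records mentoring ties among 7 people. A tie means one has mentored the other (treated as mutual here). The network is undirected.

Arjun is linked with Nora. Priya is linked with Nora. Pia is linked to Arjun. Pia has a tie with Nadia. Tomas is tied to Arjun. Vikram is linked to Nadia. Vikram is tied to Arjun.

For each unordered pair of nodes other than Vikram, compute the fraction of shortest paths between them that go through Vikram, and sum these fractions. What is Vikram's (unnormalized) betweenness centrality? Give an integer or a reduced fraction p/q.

Pairs whose geodesics pass through Vikram — Arjun–Nadia: 1/2; Nora–Nadia: 1/2; Priya–Nadia: 1/2; Tomas–Nadia: 1/2.
All other pairs contribute 0.
Summing the contributions gives betweenness(Vikram) = 2.

2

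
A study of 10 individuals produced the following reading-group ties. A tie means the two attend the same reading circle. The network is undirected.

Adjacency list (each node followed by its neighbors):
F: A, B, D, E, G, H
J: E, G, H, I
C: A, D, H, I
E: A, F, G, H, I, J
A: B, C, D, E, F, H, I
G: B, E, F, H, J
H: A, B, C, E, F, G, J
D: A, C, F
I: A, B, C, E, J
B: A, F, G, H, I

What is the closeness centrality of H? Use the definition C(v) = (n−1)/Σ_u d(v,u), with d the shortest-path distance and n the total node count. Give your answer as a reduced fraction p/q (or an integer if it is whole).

9/11

Distances from H: A:1, B:1, C:1, D:2, E:1, F:1, G:1, I:2, J:1. Sum = 11.
n = 10, so closeness = 9/11.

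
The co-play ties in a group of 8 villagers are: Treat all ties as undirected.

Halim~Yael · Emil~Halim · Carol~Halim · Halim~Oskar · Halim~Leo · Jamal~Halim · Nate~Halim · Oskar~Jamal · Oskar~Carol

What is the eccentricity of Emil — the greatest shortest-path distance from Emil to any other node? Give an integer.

2

Distances from Emil: Carol:2, Halim:1, Jamal:2, Leo:2, Nate:2, Oskar:2, Yael:2.
The largest is 2 (to Leo, Carol, Oskar, Jamal, Nate, and Yael), so the eccentricity of Emil is 2.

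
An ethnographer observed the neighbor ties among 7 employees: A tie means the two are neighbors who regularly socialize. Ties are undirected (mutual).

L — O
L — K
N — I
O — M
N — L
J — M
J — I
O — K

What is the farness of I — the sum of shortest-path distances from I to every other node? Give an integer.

12

Distances from I: J:1, K:3, L:2, M:2, N:1, O:3.
Sum = 1 + 3 + 2 + 2 + 1 + 3 = 12.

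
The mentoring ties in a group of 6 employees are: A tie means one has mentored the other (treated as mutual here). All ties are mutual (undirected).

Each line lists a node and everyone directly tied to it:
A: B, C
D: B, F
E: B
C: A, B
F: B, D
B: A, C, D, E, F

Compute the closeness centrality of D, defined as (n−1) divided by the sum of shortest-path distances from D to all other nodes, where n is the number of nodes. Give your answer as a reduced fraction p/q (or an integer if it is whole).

5/8

Distances from D: A:2, B:1, C:2, E:2, F:1. Sum = 8.
n = 6, so closeness = 5/8.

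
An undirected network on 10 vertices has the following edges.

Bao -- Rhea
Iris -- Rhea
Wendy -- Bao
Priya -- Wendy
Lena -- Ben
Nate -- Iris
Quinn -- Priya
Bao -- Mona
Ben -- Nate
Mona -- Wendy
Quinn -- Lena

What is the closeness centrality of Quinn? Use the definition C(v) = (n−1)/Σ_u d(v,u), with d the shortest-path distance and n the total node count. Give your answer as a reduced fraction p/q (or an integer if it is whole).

Distances from Quinn: Bao:3, Ben:2, Iris:4, Lena:1, Mona:3, Nate:3, Priya:1, Rhea:4, Wendy:2. Sum = 23.
n = 10, so closeness = 9/23.

9/23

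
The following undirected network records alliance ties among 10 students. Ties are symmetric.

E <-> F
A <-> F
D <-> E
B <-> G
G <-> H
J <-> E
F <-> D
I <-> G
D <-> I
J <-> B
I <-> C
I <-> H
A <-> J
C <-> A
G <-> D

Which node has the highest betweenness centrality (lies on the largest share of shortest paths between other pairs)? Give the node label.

D

Unnormalized betweenness of each node: A:13/3, B:8/3, C:8/3, D:22/3, E:13/6, F:13/6, G:20/3, H:0, I:20/3, J:13/3.
D has the largest value, 22/3, making it the main broker — the node through which the most shortest paths run.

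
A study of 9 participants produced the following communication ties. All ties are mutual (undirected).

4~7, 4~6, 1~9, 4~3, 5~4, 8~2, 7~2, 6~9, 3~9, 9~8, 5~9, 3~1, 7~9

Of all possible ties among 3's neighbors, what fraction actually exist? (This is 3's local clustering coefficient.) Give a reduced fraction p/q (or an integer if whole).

3's neighbors: 1, 4, and 9 (k = 3).
Possible neighbor pairs: C(3,2) = 3. Edges among them: 1–9 → e = 1.
Clustering(3) = 1/3.

1/3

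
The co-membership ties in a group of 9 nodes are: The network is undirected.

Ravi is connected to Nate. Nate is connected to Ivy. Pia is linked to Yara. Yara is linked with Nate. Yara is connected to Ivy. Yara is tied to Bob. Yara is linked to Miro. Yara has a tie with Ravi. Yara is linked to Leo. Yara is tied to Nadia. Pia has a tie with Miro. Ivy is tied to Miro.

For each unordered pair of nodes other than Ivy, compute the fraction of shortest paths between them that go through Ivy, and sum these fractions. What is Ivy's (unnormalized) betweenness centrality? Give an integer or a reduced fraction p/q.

1/2

Pairs whose geodesics pass through Ivy — Nate–Miro: 1/2.
All other pairs contribute 0.
Summing the contributions gives betweenness(Ivy) = 1/2.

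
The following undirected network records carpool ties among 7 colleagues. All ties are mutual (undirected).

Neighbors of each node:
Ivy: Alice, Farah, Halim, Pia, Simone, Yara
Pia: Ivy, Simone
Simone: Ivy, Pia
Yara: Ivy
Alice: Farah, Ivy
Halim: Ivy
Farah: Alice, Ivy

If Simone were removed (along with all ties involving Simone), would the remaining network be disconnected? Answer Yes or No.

Even without Simone, every remaining node can still reach every other (the residual graph is connected), so Simone is not a cut vertex.

No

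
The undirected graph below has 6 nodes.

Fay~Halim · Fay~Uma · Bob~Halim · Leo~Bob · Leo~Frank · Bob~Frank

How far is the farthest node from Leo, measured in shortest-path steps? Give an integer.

4

Distances from Leo: Bob:1, Fay:3, Frank:1, Halim:2, Uma:4.
The largest is 4 (to Uma), so the eccentricity of Leo is 4.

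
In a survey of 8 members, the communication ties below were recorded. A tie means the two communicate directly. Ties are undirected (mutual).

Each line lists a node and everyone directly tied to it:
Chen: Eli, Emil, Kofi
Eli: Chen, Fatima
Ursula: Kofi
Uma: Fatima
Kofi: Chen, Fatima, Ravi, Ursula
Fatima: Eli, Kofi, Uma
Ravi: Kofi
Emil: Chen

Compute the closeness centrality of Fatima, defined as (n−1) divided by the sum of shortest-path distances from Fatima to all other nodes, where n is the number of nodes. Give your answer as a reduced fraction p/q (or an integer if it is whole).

Distances from Fatima: Chen:2, Eli:1, Emil:3, Kofi:1, Ravi:2, Uma:1, Ursula:2. Sum = 12.
n = 8, so closeness = 7/12.

7/12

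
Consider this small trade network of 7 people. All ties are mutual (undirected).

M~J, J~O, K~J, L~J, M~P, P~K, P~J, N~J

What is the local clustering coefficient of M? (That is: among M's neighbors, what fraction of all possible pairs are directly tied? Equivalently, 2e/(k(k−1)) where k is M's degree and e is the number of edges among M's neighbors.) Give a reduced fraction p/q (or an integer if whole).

M's neighbors: J and P (k = 2).
Possible neighbor pairs: C(2,2) = 1. Edges among them: J–P → e = 1.
Clustering(M) = 1/1.

1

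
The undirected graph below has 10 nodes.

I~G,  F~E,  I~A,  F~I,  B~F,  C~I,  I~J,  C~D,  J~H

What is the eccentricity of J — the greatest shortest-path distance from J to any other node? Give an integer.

3

Distances from J: A:2, B:3, C:2, D:3, E:3, F:2, G:2, H:1, I:1.
The largest is 3 (to D, E, and B), so the eccentricity of J is 3.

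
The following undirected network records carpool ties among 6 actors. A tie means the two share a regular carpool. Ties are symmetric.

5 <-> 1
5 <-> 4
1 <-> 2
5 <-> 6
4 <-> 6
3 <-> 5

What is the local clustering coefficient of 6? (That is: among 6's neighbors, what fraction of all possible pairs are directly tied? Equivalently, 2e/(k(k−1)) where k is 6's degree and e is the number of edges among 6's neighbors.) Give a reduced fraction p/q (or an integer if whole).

6's neighbors: 4 and 5 (k = 2).
Possible neighbor pairs: C(2,2) = 1. Edges among them: 4–5 → e = 1.
Clustering(6) = 1/1.

1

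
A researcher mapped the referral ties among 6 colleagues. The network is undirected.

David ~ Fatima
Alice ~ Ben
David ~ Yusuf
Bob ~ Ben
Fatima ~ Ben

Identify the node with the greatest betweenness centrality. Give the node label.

Unnormalized betweenness of each node: Alice:0, Ben:7, Bob:0, David:4, Fatima:6, Yusuf:0.
Ben has the largest value, 7, making it the main broker — the node through which the most shortest paths run.

Ben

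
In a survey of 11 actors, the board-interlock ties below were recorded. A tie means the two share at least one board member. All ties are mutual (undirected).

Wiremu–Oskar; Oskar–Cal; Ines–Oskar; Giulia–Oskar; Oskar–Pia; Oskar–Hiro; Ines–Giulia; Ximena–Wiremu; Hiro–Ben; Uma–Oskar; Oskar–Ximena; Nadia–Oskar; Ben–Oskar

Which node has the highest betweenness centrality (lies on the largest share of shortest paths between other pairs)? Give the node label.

Unnormalized betweenness of each node: Ben:0, Cal:0, Giulia:0, Hiro:0, Ines:0, Nadia:0, Oskar:42, Pia:0, Uma:0, Wiremu:0, Ximena:0.
Oskar has the largest value, 42, making it the main broker — the node through which the most shortest paths run.

Oskar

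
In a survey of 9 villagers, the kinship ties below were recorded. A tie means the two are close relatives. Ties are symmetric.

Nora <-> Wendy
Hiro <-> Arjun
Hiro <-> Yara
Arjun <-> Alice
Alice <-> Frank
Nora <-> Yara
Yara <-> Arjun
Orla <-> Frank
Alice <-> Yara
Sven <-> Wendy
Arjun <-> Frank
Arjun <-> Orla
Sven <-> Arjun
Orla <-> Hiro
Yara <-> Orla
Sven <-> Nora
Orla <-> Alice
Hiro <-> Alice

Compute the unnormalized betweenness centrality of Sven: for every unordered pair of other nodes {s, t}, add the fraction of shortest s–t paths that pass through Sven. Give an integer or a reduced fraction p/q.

Pairs whose geodesics pass through Sven — Frank–Nora: 1/4; Frank–Wendy: 1; Alice–Wendy: 1/2; Hiro–Wendy: 1/2; Orla–Wendy: 1/2; Arjun–Nora: 1/2; Arjun–Wendy: 1.
All other pairs contribute 0.
Summing the contributions gives betweenness(Sven) = 17/4.

17/4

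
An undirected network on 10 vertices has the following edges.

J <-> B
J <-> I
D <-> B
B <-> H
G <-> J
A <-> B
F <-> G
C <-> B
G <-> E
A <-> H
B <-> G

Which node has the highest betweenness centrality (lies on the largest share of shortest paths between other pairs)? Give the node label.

B

Unnormalized betweenness of each node: A:0, B:25, C:0, D:0, E:0, F:0, G:15, H:0, I:0, J:8.
B has the largest value, 25, making it the main broker — the node through which the most shortest paths run.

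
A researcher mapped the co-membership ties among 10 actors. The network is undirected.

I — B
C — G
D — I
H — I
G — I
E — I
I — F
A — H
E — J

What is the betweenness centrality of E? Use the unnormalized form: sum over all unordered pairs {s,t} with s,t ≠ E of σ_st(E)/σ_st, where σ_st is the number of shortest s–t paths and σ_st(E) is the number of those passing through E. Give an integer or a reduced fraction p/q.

8

Pairs whose geodesics pass through E — D–J: 1; B–J: 1; F–J: 1; A–J: 1; I–J: 1; H–J: 1; J–C: 1; J–G: 1.
All other pairs contribute 0.
Summing the contributions gives betweenness(E) = 8.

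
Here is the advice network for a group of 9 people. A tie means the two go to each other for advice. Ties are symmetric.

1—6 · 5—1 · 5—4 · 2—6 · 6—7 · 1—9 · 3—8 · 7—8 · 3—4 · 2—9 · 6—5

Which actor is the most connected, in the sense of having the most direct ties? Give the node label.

6

Degrees — 1:3, 2:2, 3:2, 4:2, 5:3, 6:4, 7:2, 8:2, 9:2.
The maximum is 4, attained only by 6.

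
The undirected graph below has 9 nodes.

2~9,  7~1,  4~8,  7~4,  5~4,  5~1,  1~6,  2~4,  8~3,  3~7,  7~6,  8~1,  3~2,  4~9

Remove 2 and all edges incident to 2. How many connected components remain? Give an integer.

2's neighbors (3, 4, and 9) remain reachable from one another through other ties, so the rest of the network stays in one piece.

1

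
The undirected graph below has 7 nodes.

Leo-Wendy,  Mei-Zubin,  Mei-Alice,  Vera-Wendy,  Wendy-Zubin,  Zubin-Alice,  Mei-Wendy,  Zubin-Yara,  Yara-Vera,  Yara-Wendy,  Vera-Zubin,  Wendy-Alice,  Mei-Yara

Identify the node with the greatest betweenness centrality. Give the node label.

Wendy

Unnormalized betweenness of each node: Alice:0, Leo:0, Mei:1/3, Vera:0, Wendy:37/6, Yara:1/3, Zubin:7/6.
Wendy has the largest value, 37/6, making it the main broker — the node through which the most shortest paths run.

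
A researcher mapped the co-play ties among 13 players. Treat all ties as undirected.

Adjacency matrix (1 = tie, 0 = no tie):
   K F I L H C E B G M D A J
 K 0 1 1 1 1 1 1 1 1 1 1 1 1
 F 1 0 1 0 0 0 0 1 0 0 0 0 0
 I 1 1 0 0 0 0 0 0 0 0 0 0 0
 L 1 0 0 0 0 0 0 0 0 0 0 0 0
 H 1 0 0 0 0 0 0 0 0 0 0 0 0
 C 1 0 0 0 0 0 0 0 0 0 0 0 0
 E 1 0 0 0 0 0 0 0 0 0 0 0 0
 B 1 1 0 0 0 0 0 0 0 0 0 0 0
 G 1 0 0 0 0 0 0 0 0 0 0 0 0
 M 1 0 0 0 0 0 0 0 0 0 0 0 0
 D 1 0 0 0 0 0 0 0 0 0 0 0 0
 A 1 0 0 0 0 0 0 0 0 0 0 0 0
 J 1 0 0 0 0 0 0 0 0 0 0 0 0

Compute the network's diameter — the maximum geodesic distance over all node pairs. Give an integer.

2

Eccentricity of each node (its greatest distance to any other): A:2, B:2, C:2, D:2, E:2, F:2, G:2, H:2, I:2, J:2, K:1, L:2, M:2.
The maximum eccentricity is 2, realized for instance by the pair F–L via F – K – L. So the diameter is 2.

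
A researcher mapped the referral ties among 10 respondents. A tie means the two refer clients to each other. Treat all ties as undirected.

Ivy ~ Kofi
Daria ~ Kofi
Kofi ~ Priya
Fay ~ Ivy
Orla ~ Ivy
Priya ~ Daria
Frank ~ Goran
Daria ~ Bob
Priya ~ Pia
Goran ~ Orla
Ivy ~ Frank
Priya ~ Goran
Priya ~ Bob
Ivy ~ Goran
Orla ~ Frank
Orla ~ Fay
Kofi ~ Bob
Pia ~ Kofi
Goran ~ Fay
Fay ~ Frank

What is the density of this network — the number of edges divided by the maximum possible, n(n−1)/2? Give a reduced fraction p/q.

4/9

There are 20 edges and 10 nodes, so the maximum possible is C(10,2) = 45.
Density = 20/45 = 4/9.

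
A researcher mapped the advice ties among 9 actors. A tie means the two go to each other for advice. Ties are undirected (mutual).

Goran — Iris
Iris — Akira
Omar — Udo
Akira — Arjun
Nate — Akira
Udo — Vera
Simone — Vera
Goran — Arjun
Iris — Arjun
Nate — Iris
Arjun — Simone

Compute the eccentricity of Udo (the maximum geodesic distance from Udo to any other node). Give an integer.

5

Distances from Udo: Akira:4, Arjun:3, Goran:4, Iris:4, Nate:5, Omar:1, Simone:2, Vera:1.
The largest is 5 (to Nate), so the eccentricity of Udo is 5.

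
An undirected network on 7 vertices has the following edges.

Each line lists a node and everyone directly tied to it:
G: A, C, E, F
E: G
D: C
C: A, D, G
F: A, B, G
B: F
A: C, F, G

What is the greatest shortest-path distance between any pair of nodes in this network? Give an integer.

Eccentricity of each node (its greatest distance to any other): A:2, B:4, C:3, D:4, E:3, F:3, G:2.
The maximum eccentricity is 4, realized for instance by the pair B–D via B – F – G – C – D. So the diameter is 4.

4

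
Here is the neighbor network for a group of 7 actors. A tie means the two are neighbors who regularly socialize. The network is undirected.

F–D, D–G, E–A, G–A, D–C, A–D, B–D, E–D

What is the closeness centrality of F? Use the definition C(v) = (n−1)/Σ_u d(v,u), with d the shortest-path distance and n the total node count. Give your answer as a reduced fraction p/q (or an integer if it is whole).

Distances from F: A:2, B:2, C:2, D:1, E:2, G:2. Sum = 11.
n = 7, so closeness = 6/11.

6/11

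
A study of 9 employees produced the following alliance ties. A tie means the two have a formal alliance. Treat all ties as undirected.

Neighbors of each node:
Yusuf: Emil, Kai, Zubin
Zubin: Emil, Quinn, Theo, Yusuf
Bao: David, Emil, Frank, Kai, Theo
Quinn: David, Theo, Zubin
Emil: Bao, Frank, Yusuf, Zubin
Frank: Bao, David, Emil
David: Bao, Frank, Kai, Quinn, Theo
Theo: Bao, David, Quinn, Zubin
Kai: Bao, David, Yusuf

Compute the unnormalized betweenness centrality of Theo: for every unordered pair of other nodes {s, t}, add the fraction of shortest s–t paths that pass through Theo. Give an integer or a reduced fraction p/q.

Pairs whose geodesics pass through Theo — Quinn–Bao: 1/2; Zubin–David: 1/2; Zubin–Bao: 1/2.
All other pairs contribute 0.
Summing the contributions gives betweenness(Theo) = 3/2.

3/2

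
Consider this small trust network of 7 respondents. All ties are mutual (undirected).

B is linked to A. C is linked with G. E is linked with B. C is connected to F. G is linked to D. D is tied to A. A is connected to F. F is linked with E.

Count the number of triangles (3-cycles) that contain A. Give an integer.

0

A's neighbors are B, D, and F, but none of them are tied to each other, so no triangle contains A.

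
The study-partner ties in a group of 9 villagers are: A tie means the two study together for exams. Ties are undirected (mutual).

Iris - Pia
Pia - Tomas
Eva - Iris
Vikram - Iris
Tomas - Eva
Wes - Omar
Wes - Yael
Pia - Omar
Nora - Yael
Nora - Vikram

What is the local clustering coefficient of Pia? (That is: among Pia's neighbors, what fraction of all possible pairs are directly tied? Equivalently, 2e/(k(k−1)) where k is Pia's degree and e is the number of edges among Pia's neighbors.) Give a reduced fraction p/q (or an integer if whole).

0

Pia's neighbors: Iris, Omar, and Tomas (k = 3).
Possible neighbor pairs: C(3,2) = 3. Edges among them: none → e = 0.
Clustering(Pia) = 0/3 = 0.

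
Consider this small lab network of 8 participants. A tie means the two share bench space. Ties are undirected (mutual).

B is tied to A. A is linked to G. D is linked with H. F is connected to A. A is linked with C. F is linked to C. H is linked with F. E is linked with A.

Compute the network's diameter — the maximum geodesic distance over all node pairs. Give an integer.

4

Eccentricity of each node (its greatest distance to any other): A:3, B:4, C:3, D:4, E:4, F:2, G:4, H:3.
The maximum eccentricity is 4, realized for instance by the pair G–D via G – A – F – H – D. So the diameter is 4.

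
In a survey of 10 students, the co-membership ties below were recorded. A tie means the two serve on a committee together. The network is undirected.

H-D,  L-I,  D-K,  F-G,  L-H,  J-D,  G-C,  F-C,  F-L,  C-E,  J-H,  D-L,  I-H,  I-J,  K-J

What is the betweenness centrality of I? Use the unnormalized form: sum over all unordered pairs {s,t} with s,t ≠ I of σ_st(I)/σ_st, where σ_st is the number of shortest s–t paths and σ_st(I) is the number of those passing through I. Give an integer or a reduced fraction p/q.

Pairs whose geodesics pass through I — C–J: 1/3; E–J: 1/3; G–J: 1/3; F–J: 1/3; J–L: 1/3.
All other pairs contribute 0.
Summing the contributions gives betweenness(I) = 5/3.

5/3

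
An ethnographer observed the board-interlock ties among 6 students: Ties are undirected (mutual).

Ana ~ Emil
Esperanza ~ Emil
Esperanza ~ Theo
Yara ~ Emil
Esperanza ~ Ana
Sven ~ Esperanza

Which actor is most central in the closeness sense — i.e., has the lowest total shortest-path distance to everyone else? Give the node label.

Farness (sum of distances to all others) for each node — Ana:8, Emil:7, Esperanza:6, Sven:10, Theo:10, Yara:11.
The smallest farness is 6, for Esperanza, so Esperanza has the highest closeness.

Esperanza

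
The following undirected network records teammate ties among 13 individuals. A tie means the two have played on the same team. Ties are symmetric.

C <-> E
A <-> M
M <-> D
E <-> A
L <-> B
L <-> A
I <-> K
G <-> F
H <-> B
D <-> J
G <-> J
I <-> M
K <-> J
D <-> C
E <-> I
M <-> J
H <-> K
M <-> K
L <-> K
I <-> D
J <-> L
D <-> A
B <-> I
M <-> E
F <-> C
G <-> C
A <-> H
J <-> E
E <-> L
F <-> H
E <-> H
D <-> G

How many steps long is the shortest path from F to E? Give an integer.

One shortest route is F – C – E, which uses 2 edges, and F and E are not directly tied, so nothing shorter exists. So d(F,E) = 2.

2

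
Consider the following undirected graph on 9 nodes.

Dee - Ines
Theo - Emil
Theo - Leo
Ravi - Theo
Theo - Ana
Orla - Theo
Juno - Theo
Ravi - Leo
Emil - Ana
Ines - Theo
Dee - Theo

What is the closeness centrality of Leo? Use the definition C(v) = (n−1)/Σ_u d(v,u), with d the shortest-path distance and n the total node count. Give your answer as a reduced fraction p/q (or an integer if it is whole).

Distances from Leo: Ana:2, Dee:2, Emil:2, Ines:2, Juno:2, Orla:2, Ravi:1, Theo:1. Sum = 14.
n = 9, so closeness = 8/14 = 4/7.

4/7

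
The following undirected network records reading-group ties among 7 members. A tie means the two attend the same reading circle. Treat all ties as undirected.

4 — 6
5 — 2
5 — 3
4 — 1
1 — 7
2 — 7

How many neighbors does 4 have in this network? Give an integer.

4 is directly tied to 1 and 6. That is 2 neighbors, so the degree of 4 is 2.

2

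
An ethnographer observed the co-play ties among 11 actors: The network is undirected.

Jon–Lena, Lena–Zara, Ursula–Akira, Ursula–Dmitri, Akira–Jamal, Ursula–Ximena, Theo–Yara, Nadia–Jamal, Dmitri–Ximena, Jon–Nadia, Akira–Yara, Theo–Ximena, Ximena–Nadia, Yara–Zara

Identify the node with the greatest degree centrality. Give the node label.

Degrees — Akira:3, Dmitri:2, Jamal:2, Jon:2, Lena:2, Nadia:3, Theo:2, Ursula:3, Ximena:4, Yara:3, Zara:2.
The maximum is 4, attained only by Ximena.

Ximena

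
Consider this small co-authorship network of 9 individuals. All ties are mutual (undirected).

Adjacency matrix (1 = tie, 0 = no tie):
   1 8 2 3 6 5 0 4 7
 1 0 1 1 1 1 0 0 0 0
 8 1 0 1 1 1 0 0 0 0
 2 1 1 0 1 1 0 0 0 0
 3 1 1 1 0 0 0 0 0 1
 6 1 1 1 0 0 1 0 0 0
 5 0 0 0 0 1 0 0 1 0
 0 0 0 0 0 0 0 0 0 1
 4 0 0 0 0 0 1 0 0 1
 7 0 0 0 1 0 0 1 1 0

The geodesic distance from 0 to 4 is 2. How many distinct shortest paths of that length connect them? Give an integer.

1

The shortest distance is 2, and the only length-2 path is 0–7–4. So there is exactly 1 shortest path.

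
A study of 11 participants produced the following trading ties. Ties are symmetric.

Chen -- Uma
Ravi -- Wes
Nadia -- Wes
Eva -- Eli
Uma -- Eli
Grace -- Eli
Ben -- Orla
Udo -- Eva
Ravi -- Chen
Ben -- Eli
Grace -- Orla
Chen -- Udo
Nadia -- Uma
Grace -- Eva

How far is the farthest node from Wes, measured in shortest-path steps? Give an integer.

5

Distances from Wes: Ben:4, Chen:2, Eli:3, Eva:4, Grace:4, Nadia:1, Orla:5, Ravi:1, Udo:3, Uma:2.
The largest is 5 (to Orla), so the eccentricity of Wes is 5.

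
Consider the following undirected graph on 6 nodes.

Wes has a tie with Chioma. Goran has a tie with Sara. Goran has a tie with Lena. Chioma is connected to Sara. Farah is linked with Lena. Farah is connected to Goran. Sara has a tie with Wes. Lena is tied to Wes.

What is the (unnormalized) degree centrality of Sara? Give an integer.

Sara is directly tied to Chioma, Goran, and Wes. That is 3 neighbors, so the degree of Sara is 3.

3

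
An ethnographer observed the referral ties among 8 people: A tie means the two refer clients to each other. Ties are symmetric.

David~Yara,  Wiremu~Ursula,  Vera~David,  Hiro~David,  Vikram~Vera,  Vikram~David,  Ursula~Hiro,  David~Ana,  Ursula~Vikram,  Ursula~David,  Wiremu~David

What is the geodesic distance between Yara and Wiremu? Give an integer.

2

One shortest route is Yara – David – Wiremu, which uses 2 edges, and Yara and Wiremu are not directly tied, so nothing shorter exists. So d(Yara,Wiremu) = 2.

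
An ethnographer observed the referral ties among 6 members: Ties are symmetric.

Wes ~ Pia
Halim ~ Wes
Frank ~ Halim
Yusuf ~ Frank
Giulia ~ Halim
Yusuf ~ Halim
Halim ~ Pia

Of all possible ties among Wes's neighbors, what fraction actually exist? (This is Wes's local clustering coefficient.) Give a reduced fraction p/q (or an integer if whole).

Wes's neighbors: Halim and Pia (k = 2).
Possible neighbor pairs: C(2,2) = 1. Edges among them: Halim–Pia → e = 1.
Clustering(Wes) = 1/1.

1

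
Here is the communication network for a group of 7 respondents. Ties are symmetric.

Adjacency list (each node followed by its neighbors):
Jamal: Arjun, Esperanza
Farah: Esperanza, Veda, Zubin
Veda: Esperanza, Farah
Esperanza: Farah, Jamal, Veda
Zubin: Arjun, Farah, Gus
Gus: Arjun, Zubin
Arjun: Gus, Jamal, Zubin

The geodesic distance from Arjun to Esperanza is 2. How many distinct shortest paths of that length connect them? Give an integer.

1

The shortest distance is 2, and the only length-2 path is Arjun–Jamal–Esperanza. So there is exactly 1 shortest path.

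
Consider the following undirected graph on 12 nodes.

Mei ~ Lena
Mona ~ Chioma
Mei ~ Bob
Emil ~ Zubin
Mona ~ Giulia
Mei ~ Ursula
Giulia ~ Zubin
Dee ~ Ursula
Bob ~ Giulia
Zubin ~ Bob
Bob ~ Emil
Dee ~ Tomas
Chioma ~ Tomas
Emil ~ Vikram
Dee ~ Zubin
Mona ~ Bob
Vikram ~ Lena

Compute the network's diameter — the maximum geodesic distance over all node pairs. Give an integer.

Eccentricity of each node (its greatest distance to any other): Bob:3, Chioma:4, Dee:3, Emil:3, Giulia:3, Lena:4, Mei:3, Mona:3, Tomas:4, Ursula:3, Vikram:4, Zubin:3.
The maximum eccentricity is 4, realized for instance by the pair Tomas–Vikram via Tomas – Dee – Zubin – Emil – Vikram. So the diameter is 4.

4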